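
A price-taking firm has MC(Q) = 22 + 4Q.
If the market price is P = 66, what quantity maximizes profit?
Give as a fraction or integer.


In perfect competition, profit is maximized where P = MC.
66 = 22 + 4Q
44 = 4Q
Q* = 44/4 = 11

11


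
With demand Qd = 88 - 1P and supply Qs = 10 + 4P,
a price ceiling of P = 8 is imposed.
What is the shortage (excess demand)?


At P = 8:
Qd = 88 - 1*8 = 80
Qs = 10 + 4*8 = 42
Shortage = Qd - Qs = 80 - 42 = 38

38


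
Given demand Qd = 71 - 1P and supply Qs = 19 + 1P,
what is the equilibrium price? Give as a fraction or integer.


At equilibrium, Qd = Qs.
71 - 1P = 19 + 1P
71 - 19 = 1P + 1P
52 = 2P
P* = 52/2 = 26

26


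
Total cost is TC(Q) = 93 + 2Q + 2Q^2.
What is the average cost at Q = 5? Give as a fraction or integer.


TC(5) = 93 + 2*5 + 2*5^2
TC(5) = 93 + 10 + 50 = 153
AC = TC/Q = 153/5 = 153/5

153/5


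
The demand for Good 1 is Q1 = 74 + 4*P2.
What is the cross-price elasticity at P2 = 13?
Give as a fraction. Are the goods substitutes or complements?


dQ1/dP2 = 4
At P2 = 13: Q1 = 74 + 4*13 = 126
Exy = (dQ1/dP2)(P2/Q1) = 4 * 13 / 126 = 26/63
Since Exy > 0, the goods are substitutes.

26/63 (substitutes)


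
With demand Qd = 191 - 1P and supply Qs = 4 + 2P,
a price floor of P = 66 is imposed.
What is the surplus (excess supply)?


At P = 66:
Qd = 191 - 1*66 = 125
Qs = 4 + 2*66 = 136
Surplus = Qs - Qd = 136 - 125 = 11

11


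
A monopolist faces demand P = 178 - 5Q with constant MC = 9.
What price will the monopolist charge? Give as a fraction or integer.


MR = 178 - 10Q
Set MR = MC: 178 - 10Q = 9
Q* = 169/10
Substitute into demand:
P* = 178 - 5*169/10 = 187/2

187/2


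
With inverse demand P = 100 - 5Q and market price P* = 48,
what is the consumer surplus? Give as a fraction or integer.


Maximum willingness to pay (at Q=0): P_max = 100
Quantity demanded at P* = 48:
Q* = (100 - 48)/5 = 52/5
CS = (1/2) * Q* * (P_max - P*)
CS = (1/2) * 52/5 * (100 - 48)
CS = (1/2) * 52/5 * 52 = 1352/5

1352/5


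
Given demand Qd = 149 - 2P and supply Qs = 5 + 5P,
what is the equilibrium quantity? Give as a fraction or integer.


First find equilibrium price:
149 - 2P = 5 + 5P
P* = 144/7 = 144/7
Then substitute into demand:
Q* = 149 - 2 * 144/7 = 755/7

755/7


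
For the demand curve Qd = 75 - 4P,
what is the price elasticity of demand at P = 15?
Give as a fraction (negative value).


dQ/dP = -4
At P = 15: Q = 75 - 4*15 = 15
E = (dQ/dP)(P/Q) = (-4)(15/15) = -4

-4


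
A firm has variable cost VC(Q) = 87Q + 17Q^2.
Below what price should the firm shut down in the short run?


AVC(Q) = VC(Q)/Q = 87 + 17Q
AVC is increasing in Q, so minimum AVC is at Q -> 0+.
Min AVC = 87
The firm should shut down if P < 87.

87


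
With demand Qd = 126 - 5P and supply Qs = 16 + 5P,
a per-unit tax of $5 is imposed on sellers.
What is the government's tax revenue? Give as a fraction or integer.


With tax on sellers, new supply: Qs' = 16 + 5(P - 5)
= 5P - 9
New equilibrium quantity:
Q_new = 117/2
Tax revenue = tax * Q_new = 5 * 117/2 = 585/2

585/2


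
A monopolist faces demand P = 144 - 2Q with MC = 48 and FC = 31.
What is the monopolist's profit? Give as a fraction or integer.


MR = MC: 144 - 4Q = 48
Q* = 24
P* = 144 - 2*24 = 96
Profit = (P* - MC)*Q* - FC
= (96 - 48)*24 - 31
= 48*24 - 31
= 1152 - 31 = 1121

1121


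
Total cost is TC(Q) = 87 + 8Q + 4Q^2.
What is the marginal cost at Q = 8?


MC = dTC/dQ = 8 + 2*4*Q
At Q = 8:
MC = 8 + 8*8
MC = 8 + 64 = 72

72


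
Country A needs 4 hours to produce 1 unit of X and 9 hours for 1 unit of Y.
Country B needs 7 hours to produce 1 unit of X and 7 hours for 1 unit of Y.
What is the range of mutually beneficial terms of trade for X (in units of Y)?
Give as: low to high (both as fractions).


Opportunity cost of X for Country A = hours_X / hours_Y = 4/9 = 4/9 units of Y
Opportunity cost of X for Country B = hours_X / hours_Y = 7/7 = 1 units of Y
Terms of trade must be between the two opportunity costs.
Range: 4/9 to 1

4/9 to 1


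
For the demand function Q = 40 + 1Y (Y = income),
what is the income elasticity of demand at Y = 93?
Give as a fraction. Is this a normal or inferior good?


dQ/dY = 1
At Y = 93: Q = 40 + 1*93 = 133
Ey = (dQ/dY)(Y/Q) = 1 * 93 / 133 = 93/133
Since Ey > 0, this is a normal good.

93/133 (normal good)


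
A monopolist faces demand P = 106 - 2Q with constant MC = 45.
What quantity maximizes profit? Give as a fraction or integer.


TR = P*Q = (106 - 2Q)Q = 106Q - 2Q^2
MR = dTR/dQ = 106 - 4Q
Set MR = MC:
106 - 4Q = 45
61 = 4Q
Q* = 61/4 = 61/4

61/4


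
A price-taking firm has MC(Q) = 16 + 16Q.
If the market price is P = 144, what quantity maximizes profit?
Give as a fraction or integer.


In perfect competition, profit is maximized where P = MC.
144 = 16 + 16Q
128 = 16Q
Q* = 128/16 = 8

8


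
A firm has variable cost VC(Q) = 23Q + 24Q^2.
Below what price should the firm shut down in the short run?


AVC(Q) = VC(Q)/Q = 23 + 24Q
AVC is increasing in Q, so minimum AVC is at Q -> 0+.
Min AVC = 23
The firm should shut down if P < 23.

23


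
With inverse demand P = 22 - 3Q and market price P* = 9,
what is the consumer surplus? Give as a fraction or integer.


Maximum willingness to pay (at Q=0): P_max = 22
Quantity demanded at P* = 9:
Q* = (22 - 9)/3 = 13/3
CS = (1/2) * Q* * (P_max - P*)
CS = (1/2) * 13/3 * (22 - 9)
CS = (1/2) * 13/3 * 13 = 169/6

169/6


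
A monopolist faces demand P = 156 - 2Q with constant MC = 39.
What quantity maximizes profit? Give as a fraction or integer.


TR = P*Q = (156 - 2Q)Q = 156Q - 2Q^2
MR = dTR/dQ = 156 - 4Q
Set MR = MC:
156 - 4Q = 39
117 = 4Q
Q* = 117/4 = 117/4

117/4


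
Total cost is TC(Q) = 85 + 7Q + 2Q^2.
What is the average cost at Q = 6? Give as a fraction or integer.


TC(6) = 85 + 7*6 + 2*6^2
TC(6) = 85 + 42 + 72 = 199
AC = TC/Q = 199/6 = 199/6

199/6


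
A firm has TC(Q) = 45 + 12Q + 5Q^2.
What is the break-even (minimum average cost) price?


AC(Q) = 45/Q + 12 + 5Q
To minimize: dAC/dQ = -45/Q^2 + 5 = 0
Q^2 = 45/5 = 9
Q* = 3
Min AC = 45/3 + 12 + 5*3
Min AC = 15 + 12 + 15 = 42

42


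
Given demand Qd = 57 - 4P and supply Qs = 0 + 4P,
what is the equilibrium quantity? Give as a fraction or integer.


First find equilibrium price:
57 - 4P = 0 + 4P
P* = 57/8 = 57/8
Then substitute into demand:
Q* = 57 - 4 * 57/8 = 57/2

57/2


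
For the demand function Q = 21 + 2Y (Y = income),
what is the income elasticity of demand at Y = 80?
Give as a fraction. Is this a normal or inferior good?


dQ/dY = 2
At Y = 80: Q = 21 + 2*80 = 181
Ey = (dQ/dY)(Y/Q) = 2 * 80 / 181 = 160/181
Since Ey > 0, this is a normal good.

160/181 (normal good)


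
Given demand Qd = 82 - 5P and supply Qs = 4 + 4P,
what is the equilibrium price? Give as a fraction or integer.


At equilibrium, Qd = Qs.
82 - 5P = 4 + 4P
82 - 4 = 5P + 4P
78 = 9P
P* = 78/9 = 26/3

26/3


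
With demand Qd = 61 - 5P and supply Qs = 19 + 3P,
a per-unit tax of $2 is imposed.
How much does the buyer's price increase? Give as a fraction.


With a per-unit tax, the buyer's price increase depends on relative slopes.
Supply slope: d = 3, Demand slope: b = 5
Buyer's price increase = d * tax / (b + d)
= 3 * 2 / (5 + 3)
= 6 / 8 = 3/4

3/4


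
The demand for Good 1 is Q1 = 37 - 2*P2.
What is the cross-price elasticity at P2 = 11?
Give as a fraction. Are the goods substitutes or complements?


dQ1/dP2 = -2
At P2 = 11: Q1 = 37 - 2*11 = 15
Exy = (dQ1/dP2)(P2/Q1) = -2 * 11 / 15 = -22/15
Since Exy < 0, the goods are complements.

-22/15 (complements)


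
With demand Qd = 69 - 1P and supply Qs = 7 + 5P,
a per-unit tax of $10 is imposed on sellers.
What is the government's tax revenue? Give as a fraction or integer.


With tax on sellers, new supply: Qs' = 7 + 5(P - 10)
= 5P - 43
New equilibrium quantity:
Q_new = 151/3
Tax revenue = tax * Q_new = 10 * 151/3 = 1510/3

1510/3


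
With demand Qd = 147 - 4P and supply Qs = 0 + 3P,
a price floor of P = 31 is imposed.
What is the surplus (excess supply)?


At P = 31:
Qd = 147 - 4*31 = 23
Qs = 0 + 3*31 = 93
Surplus = Qs - Qd = 93 - 23 = 70

70


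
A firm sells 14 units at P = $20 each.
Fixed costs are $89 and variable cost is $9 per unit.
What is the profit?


Total Revenue = P * Q = 20 * 14 = $280
Total Cost = FC + VC*Q = 89 + 9*14 = $215
Profit = TR - TC = 280 - 215 = $65

$65


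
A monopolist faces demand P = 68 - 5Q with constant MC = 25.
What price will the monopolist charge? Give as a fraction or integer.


MR = 68 - 10Q
Set MR = MC: 68 - 10Q = 25
Q* = 43/10
Substitute into demand:
P* = 68 - 5*43/10 = 93/2

93/2


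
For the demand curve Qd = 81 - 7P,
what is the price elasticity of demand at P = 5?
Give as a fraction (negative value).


dQ/dP = -7
At P = 5: Q = 81 - 7*5 = 46
E = (dQ/dP)(P/Q) = (-7)(5/46) = -35/46

-35/46


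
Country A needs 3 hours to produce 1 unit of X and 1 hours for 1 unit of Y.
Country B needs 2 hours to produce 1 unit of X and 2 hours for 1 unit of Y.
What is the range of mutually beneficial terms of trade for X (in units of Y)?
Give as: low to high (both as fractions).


Opportunity cost of X for Country A = hours_X / hours_Y = 3/1 = 3 units of Y
Opportunity cost of X for Country B = hours_X / hours_Y = 2/2 = 1 units of Y
Terms of trade must be between the two opportunity costs.
Range: 1 to 3

1 to 3


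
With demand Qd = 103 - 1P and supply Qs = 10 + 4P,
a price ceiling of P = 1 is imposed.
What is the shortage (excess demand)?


At P = 1:
Qd = 103 - 1*1 = 102
Qs = 10 + 4*1 = 14
Shortage = Qd - Qs = 102 - 14 = 88

88


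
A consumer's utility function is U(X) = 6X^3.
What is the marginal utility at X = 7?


MU = dU/dX = 6*3*X^(3-1)
MU = 18*X^2
At X = 7:
MU = 18 * 7^2
MU = 18 * 49 = 882

882


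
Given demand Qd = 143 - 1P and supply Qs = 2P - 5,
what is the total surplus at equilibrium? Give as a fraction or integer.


Find equilibrium: 143 - 1P = 2P - 5
143 + 5 = 3P
P* = 148/3 = 148/3
Q* = 2*148/3 - 5 = 281/3
Inverse demand: P = 143 - Q/1, so P_max = 143
Inverse supply: P = 5/2 + Q/2, so P_min = 5/2
CS = (1/2) * 281/3 * (143 - 148/3) = 78961/18
PS = (1/2) * 281/3 * (148/3 - 5/2) = 78961/36
TS = CS + PS = 78961/18 + 78961/36 = 78961/12

78961/12


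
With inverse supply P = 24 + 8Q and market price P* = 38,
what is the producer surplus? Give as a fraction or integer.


Minimum supply price (at Q=0): P_min = 24
Quantity supplied at P* = 38:
Q* = (38 - 24)/8 = 7/4
PS = (1/2) * Q* * (P* - P_min)
PS = (1/2) * 7/4 * (38 - 24)
PS = (1/2) * 7/4 * 14 = 49/4

49/4


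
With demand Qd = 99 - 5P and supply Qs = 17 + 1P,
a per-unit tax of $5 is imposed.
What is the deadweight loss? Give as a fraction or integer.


Pre-tax equilibrium quantity: Q* = 92/3
Post-tax equilibrium quantity: Q_tax = 53/2
Reduction in quantity: Q* - Q_tax = 25/6
DWL = (1/2) * tax * (Q* - Q_tax)
DWL = (1/2) * 5 * 25/6 = 125/12

125/12


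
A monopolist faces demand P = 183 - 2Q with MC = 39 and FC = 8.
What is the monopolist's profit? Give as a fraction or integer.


MR = MC: 183 - 4Q = 39
Q* = 36
P* = 183 - 2*36 = 111
Profit = (P* - MC)*Q* - FC
= (111 - 39)*36 - 8
= 72*36 - 8
= 2592 - 8 = 2584

2584


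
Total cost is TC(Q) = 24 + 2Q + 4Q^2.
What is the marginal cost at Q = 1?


MC = dTC/dQ = 2 + 2*4*Q
At Q = 1:
MC = 2 + 8*1
MC = 2 + 8 = 10

10


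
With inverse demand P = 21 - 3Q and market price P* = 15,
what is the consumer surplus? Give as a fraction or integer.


Maximum willingness to pay (at Q=0): P_max = 21
Quantity demanded at P* = 15:
Q* = (21 - 15)/3 = 2
CS = (1/2) * Q* * (P_max - P*)
CS = (1/2) * 2 * (21 - 15)
CS = (1/2) * 2 * 6 = 6

6


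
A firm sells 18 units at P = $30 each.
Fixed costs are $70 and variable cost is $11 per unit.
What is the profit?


Total Revenue = P * Q = 30 * 18 = $540
Total Cost = FC + VC*Q = 70 + 11*18 = $268
Profit = TR - TC = 540 - 268 = $272

$272


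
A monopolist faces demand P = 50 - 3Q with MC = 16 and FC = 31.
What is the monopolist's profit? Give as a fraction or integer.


MR = MC: 50 - 6Q = 16
Q* = 17/3
P* = 50 - 3*17/3 = 33
Profit = (P* - MC)*Q* - FC
= (33 - 16)*17/3 - 31
= 17*17/3 - 31
= 289/3 - 31 = 196/3

196/3


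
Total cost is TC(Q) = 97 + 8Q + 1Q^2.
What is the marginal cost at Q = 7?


MC = dTC/dQ = 8 + 2*1*Q
At Q = 7:
MC = 8 + 2*7
MC = 8 + 14 = 22

22


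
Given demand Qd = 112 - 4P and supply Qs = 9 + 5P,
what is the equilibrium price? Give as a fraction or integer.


At equilibrium, Qd = Qs.
112 - 4P = 9 + 5P
112 - 9 = 4P + 5P
103 = 9P
P* = 103/9 = 103/9

103/9


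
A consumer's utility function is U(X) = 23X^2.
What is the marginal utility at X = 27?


MU = dU/dX = 23*2*X^(2-1)
MU = 46*X^1
At X = 27:
MU = 46 * 27^1
MU = 46 * 27 = 1242

1242


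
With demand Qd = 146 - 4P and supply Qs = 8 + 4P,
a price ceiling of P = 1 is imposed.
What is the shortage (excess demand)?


At P = 1:
Qd = 146 - 4*1 = 142
Qs = 8 + 4*1 = 12
Shortage = Qd - Qs = 142 - 12 = 130

130


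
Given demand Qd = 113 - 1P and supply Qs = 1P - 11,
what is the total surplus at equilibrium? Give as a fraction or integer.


Find equilibrium: 113 - 1P = 1P - 11
113 + 11 = 2P
P* = 124/2 = 62
Q* = 1*62 - 11 = 51
Inverse demand: P = 113 - Q/1, so P_max = 113
Inverse supply: P = 11 + Q/1, so P_min = 11
CS = (1/2) * 51 * (113 - 62) = 2601/2
PS = (1/2) * 51 * (62 - 11) = 2601/2
TS = CS + PS = 2601/2 + 2601/2 = 2601

2601


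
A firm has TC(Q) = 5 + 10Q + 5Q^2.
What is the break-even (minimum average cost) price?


AC(Q) = 5/Q + 10 + 5Q
To minimize: dAC/dQ = -5/Q^2 + 5 = 0
Q^2 = 5/5 = 1
Q* = 1
Min AC = 5/1 + 10 + 5*1
Min AC = 5 + 10 + 5 = 20

20


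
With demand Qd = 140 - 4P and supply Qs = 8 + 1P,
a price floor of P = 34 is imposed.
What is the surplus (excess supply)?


At P = 34:
Qd = 140 - 4*34 = 4
Qs = 8 + 1*34 = 42
Surplus = Qs - Qd = 42 - 4 = 38

38


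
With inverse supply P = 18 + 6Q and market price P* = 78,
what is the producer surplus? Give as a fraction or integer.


Minimum supply price (at Q=0): P_min = 18
Quantity supplied at P* = 78:
Q* = (78 - 18)/6 = 10
PS = (1/2) * Q* * (P* - P_min)
PS = (1/2) * 10 * (78 - 18)
PS = (1/2) * 10 * 60 = 300

300


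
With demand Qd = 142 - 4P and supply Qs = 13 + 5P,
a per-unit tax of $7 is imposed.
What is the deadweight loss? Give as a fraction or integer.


Pre-tax equilibrium quantity: Q* = 254/3
Post-tax equilibrium quantity: Q_tax = 622/9
Reduction in quantity: Q* - Q_tax = 140/9
DWL = (1/2) * tax * (Q* - Q_tax)
DWL = (1/2) * 7 * 140/9 = 490/9

490/9


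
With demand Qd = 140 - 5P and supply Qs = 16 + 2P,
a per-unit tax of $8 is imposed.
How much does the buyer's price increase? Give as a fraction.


With a per-unit tax, the buyer's price increase depends on relative slopes.
Supply slope: d = 2, Demand slope: b = 5
Buyer's price increase = d * tax / (b + d)
= 2 * 8 / (5 + 2)
= 16 / 7 = 16/7

16/7


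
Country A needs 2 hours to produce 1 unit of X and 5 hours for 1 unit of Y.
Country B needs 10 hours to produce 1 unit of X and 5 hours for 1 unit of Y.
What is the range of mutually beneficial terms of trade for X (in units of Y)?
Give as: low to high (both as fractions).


Opportunity cost of X for Country A = hours_X / hours_Y = 2/5 = 2/5 units of Y
Opportunity cost of X for Country B = hours_X / hours_Y = 10/5 = 2 units of Y
Terms of trade must be between the two opportunity costs.
Range: 2/5 to 2

2/5 to 2


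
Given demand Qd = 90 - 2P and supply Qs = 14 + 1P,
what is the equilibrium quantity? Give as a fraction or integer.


First find equilibrium price:
90 - 2P = 14 + 1P
P* = 76/3 = 76/3
Then substitute into demand:
Q* = 90 - 2 * 76/3 = 118/3

118/3


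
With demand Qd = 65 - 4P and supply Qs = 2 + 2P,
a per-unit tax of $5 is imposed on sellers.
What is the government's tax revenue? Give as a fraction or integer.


With tax on sellers, new supply: Qs' = 2 + 2(P - 5)
= 2P - 8
New equilibrium quantity:
Q_new = 49/3
Tax revenue = tax * Q_new = 5 * 49/3 = 245/3

245/3


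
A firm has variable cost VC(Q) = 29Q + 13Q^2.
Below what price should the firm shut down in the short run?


AVC(Q) = VC(Q)/Q = 29 + 13Q
AVC is increasing in Q, so minimum AVC is at Q -> 0+.
Min AVC = 29
The firm should shut down if P < 29.

29


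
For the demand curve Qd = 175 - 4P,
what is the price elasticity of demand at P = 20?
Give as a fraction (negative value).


dQ/dP = -4
At P = 20: Q = 175 - 4*20 = 95
E = (dQ/dP)(P/Q) = (-4)(20/95) = -16/19

-16/19


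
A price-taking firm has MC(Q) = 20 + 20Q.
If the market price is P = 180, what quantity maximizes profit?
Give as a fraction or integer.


In perfect competition, profit is maximized where P = MC.
180 = 20 + 20Q
160 = 20Q
Q* = 160/20 = 8

8


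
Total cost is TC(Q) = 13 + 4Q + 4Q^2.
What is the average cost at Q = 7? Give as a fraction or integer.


TC(7) = 13 + 4*7 + 4*7^2
TC(7) = 13 + 28 + 196 = 237
AC = TC/Q = 237/7 = 237/7

237/7


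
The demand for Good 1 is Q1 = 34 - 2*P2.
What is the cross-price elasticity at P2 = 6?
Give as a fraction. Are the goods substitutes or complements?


dQ1/dP2 = -2
At P2 = 6: Q1 = 34 - 2*6 = 22
Exy = (dQ1/dP2)(P2/Q1) = -2 * 6 / 22 = -6/11
Since Exy < 0, the goods are complements.

-6/11 (complements)


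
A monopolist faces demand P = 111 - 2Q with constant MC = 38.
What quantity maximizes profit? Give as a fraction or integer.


TR = P*Q = (111 - 2Q)Q = 111Q - 2Q^2
MR = dTR/dQ = 111 - 4Q
Set MR = MC:
111 - 4Q = 38
73 = 4Q
Q* = 73/4 = 73/4

73/4


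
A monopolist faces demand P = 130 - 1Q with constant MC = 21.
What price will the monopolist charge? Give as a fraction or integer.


MR = 130 - 2Q
Set MR = MC: 130 - 2Q = 21
Q* = 109/2
Substitute into demand:
P* = 130 - 1*109/2 = 151/2

151/2


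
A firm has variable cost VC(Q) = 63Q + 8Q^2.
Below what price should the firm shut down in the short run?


AVC(Q) = VC(Q)/Q = 63 + 8Q
AVC is increasing in Q, so minimum AVC is at Q -> 0+.
Min AVC = 63
The firm should shut down if P < 63.

63


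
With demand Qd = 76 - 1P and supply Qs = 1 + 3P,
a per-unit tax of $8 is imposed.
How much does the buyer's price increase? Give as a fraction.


With a per-unit tax, the buyer's price increase depends on relative slopes.
Supply slope: d = 3, Demand slope: b = 1
Buyer's price increase = d * tax / (b + d)
= 3 * 8 / (1 + 3)
= 24 / 4 = 6

6


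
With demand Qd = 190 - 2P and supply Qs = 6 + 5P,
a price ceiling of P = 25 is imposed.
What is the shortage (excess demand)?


At P = 25:
Qd = 190 - 2*25 = 140
Qs = 6 + 5*25 = 131
Shortage = Qd - Qs = 140 - 131 = 9

9


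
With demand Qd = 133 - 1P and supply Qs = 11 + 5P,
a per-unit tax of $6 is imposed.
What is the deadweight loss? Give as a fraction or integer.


Pre-tax equilibrium quantity: Q* = 338/3
Post-tax equilibrium quantity: Q_tax = 323/3
Reduction in quantity: Q* - Q_tax = 5
DWL = (1/2) * tax * (Q* - Q_tax)
DWL = (1/2) * 6 * 5 = 15

15


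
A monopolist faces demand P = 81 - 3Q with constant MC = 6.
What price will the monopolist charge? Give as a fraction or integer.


MR = 81 - 6Q
Set MR = MC: 81 - 6Q = 6
Q* = 25/2
Substitute into demand:
P* = 81 - 3*25/2 = 87/2

87/2


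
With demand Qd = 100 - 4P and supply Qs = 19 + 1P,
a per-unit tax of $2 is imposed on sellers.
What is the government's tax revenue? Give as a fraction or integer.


With tax on sellers, new supply: Qs' = 19 + 1(P - 2)
= 17 + 1P
New equilibrium quantity:
Q_new = 168/5
Tax revenue = tax * Q_new = 2 * 168/5 = 336/5

336/5


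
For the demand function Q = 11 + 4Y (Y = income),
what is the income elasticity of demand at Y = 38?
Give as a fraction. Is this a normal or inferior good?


dQ/dY = 4
At Y = 38: Q = 11 + 4*38 = 163
Ey = (dQ/dY)(Y/Q) = 4 * 38 / 163 = 152/163
Since Ey > 0, this is a normal good.

152/163 (normal good)


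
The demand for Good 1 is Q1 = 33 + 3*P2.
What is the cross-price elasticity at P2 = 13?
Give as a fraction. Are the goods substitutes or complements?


dQ1/dP2 = 3
At P2 = 13: Q1 = 33 + 3*13 = 72
Exy = (dQ1/dP2)(P2/Q1) = 3 * 13 / 72 = 13/24
Since Exy > 0, the goods are substitutes.

13/24 (substitutes)


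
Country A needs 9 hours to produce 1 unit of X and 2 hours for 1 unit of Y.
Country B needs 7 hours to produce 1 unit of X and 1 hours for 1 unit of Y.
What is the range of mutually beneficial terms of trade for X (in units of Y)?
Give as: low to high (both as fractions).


Opportunity cost of X for Country A = hours_X / hours_Y = 9/2 = 9/2 units of Y
Opportunity cost of X for Country B = hours_X / hours_Y = 7/1 = 7 units of Y
Terms of trade must be between the two opportunity costs.
Range: 9/2 to 7

9/2 to 7


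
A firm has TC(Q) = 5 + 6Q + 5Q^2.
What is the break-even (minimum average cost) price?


AC(Q) = 5/Q + 6 + 5Q
To minimize: dAC/dQ = -5/Q^2 + 5 = 0
Q^2 = 5/5 = 1
Q* = 1
Min AC = 5/1 + 6 + 5*1
Min AC = 5 + 6 + 5 = 16

16


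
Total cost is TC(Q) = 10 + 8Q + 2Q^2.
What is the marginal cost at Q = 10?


MC = dTC/dQ = 8 + 2*2*Q
At Q = 10:
MC = 8 + 4*10
MC = 8 + 40 = 48

48


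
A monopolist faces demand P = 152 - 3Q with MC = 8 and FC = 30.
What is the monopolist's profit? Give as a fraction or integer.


MR = MC: 152 - 6Q = 8
Q* = 24
P* = 152 - 3*24 = 80
Profit = (P* - MC)*Q* - FC
= (80 - 8)*24 - 30
= 72*24 - 30
= 1728 - 30 = 1698

1698


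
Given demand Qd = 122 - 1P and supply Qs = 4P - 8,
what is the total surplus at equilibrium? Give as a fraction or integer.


Find equilibrium: 122 - 1P = 4P - 8
122 + 8 = 5P
P* = 130/5 = 26
Q* = 4*26 - 8 = 96
Inverse demand: P = 122 - Q/1, so P_max = 122
Inverse supply: P = 2 + Q/4, so P_min = 2
CS = (1/2) * 96 * (122 - 26) = 4608
PS = (1/2) * 96 * (26 - 2) = 1152
TS = CS + PS = 4608 + 1152 = 5760

5760


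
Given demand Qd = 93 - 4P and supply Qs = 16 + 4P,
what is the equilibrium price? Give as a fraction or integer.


At equilibrium, Qd = Qs.
93 - 4P = 16 + 4P
93 - 16 = 4P + 4P
77 = 8P
P* = 77/8 = 77/8

77/8


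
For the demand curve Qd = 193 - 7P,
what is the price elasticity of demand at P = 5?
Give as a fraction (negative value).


dQ/dP = -7
At P = 5: Q = 193 - 7*5 = 158
E = (dQ/dP)(P/Q) = (-7)(5/158) = -35/158

-35/158


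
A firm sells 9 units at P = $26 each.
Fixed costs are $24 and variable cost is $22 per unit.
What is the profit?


Total Revenue = P * Q = 26 * 9 = $234
Total Cost = FC + VC*Q = 24 + 22*9 = $222
Profit = TR - TC = 234 - 222 = $12

$12


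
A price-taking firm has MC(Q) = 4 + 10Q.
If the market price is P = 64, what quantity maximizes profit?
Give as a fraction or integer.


In perfect competition, profit is maximized where P = MC.
64 = 4 + 10Q
60 = 10Q
Q* = 60/10 = 6

6


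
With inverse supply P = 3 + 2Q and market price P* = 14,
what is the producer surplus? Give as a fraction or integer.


Minimum supply price (at Q=0): P_min = 3
Quantity supplied at P* = 14:
Q* = (14 - 3)/2 = 11/2
PS = (1/2) * Q* * (P* - P_min)
PS = (1/2) * 11/2 * (14 - 3)
PS = (1/2) * 11/2 * 11 = 121/4

121/4


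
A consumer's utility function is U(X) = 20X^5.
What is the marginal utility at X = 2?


MU = dU/dX = 20*5*X^(5-1)
MU = 100*X^4
At X = 2:
MU = 100 * 2^4
MU = 100 * 16 = 1600

1600


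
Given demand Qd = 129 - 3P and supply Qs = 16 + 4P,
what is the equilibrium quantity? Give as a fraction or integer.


First find equilibrium price:
129 - 3P = 16 + 4P
P* = 113/7 = 113/7
Then substitute into demand:
Q* = 129 - 3 * 113/7 = 564/7

564/7


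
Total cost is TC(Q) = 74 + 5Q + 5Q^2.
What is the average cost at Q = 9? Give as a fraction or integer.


TC(9) = 74 + 5*9 + 5*9^2
TC(9) = 74 + 45 + 405 = 524
AC = TC/Q = 524/9 = 524/9

524/9


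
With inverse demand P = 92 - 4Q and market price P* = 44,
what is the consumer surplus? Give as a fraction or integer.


Maximum willingness to pay (at Q=0): P_max = 92
Quantity demanded at P* = 44:
Q* = (92 - 44)/4 = 12
CS = (1/2) * Q* * (P_max - P*)
CS = (1/2) * 12 * (92 - 44)
CS = (1/2) * 12 * 48 = 288

288


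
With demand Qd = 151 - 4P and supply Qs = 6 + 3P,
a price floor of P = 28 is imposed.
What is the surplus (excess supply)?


At P = 28:
Qd = 151 - 4*28 = 39
Qs = 6 + 3*28 = 90
Surplus = Qs - Qd = 90 - 39 = 51

51


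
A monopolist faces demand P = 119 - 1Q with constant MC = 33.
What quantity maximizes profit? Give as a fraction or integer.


TR = P*Q = (119 - 1Q)Q = 119Q - 1Q^2
MR = dTR/dQ = 119 - 2Q
Set MR = MC:
119 - 2Q = 33
86 = 2Q
Q* = 86/2 = 43

43


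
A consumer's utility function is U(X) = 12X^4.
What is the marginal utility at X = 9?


MU = dU/dX = 12*4*X^(4-1)
MU = 48*X^3
At X = 9:
MU = 48 * 9^3
MU = 48 * 729 = 34992

34992


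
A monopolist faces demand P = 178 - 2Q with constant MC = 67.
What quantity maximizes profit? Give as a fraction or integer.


TR = P*Q = (178 - 2Q)Q = 178Q - 2Q^2
MR = dTR/dQ = 178 - 4Q
Set MR = MC:
178 - 4Q = 67
111 = 4Q
Q* = 111/4 = 111/4

111/4


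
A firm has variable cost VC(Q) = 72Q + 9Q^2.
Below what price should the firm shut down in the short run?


AVC(Q) = VC(Q)/Q = 72 + 9Q
AVC is increasing in Q, so minimum AVC is at Q -> 0+.
Min AVC = 72
The firm should shut down if P < 72.

72


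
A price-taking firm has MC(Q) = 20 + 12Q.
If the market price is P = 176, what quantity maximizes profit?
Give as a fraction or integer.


In perfect competition, profit is maximized where P = MC.
176 = 20 + 12Q
156 = 12Q
Q* = 156/12 = 13

13


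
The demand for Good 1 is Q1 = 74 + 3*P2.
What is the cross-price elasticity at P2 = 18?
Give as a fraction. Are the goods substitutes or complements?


dQ1/dP2 = 3
At P2 = 18: Q1 = 74 + 3*18 = 128
Exy = (dQ1/dP2)(P2/Q1) = 3 * 18 / 128 = 27/64
Since Exy > 0, the goods are substitutes.

27/64 (substitutes)


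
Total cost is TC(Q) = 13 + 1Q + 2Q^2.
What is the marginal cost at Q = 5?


MC = dTC/dQ = 1 + 2*2*Q
At Q = 5:
MC = 1 + 4*5
MC = 1 + 20 = 21

21


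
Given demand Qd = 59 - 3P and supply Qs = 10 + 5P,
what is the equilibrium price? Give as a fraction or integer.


At equilibrium, Qd = Qs.
59 - 3P = 10 + 5P
59 - 10 = 3P + 5P
49 = 8P
P* = 49/8 = 49/8

49/8


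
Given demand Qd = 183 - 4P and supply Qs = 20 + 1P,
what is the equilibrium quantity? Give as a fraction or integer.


First find equilibrium price:
183 - 4P = 20 + 1P
P* = 163/5 = 163/5
Then substitute into demand:
Q* = 183 - 4 * 163/5 = 263/5

263/5


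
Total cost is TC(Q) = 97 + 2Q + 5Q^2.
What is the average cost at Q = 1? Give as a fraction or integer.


TC(1) = 97 + 2*1 + 5*1^2
TC(1) = 97 + 2 + 5 = 104
AC = TC/Q = 104/1 = 104

104


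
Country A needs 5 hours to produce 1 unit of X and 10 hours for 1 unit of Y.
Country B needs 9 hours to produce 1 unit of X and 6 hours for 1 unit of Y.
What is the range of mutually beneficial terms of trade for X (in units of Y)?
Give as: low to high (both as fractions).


Opportunity cost of X for Country A = hours_X / hours_Y = 5/10 = 1/2 units of Y
Opportunity cost of X for Country B = hours_X / hours_Y = 9/6 = 3/2 units of Y
Terms of trade must be between the two opportunity costs.
Range: 1/2 to 3/2

1/2 to 3/2


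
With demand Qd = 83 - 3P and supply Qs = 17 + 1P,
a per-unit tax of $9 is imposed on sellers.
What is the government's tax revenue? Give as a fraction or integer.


With tax on sellers, new supply: Qs' = 17 + 1(P - 9)
= 8 + 1P
New equilibrium quantity:
Q_new = 107/4
Tax revenue = tax * Q_new = 9 * 107/4 = 963/4

963/4


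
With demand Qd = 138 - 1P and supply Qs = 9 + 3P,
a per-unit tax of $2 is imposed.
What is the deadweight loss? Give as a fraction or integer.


Pre-tax equilibrium quantity: Q* = 423/4
Post-tax equilibrium quantity: Q_tax = 417/4
Reduction in quantity: Q* - Q_tax = 3/2
DWL = (1/2) * tax * (Q* - Q_tax)
DWL = (1/2) * 2 * 3/2 = 3/2

3/2


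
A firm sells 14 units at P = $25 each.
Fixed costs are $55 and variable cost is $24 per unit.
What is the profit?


Total Revenue = P * Q = 25 * 14 = $350
Total Cost = FC + VC*Q = 55 + 24*14 = $391
Profit = TR - TC = 350 - 391 = $-41

$-41


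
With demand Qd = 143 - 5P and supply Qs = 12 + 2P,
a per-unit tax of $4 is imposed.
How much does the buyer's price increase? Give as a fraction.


With a per-unit tax, the buyer's price increase depends on relative slopes.
Supply slope: d = 2, Demand slope: b = 5
Buyer's price increase = d * tax / (b + d)
= 2 * 4 / (5 + 2)
= 8 / 7 = 8/7

8/7


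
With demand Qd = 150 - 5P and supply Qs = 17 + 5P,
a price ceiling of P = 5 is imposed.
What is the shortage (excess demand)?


At P = 5:
Qd = 150 - 5*5 = 125
Qs = 17 + 5*5 = 42
Shortage = Qd - Qs = 125 - 42 = 83

83


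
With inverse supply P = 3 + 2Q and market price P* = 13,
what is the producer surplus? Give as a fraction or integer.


Minimum supply price (at Q=0): P_min = 3
Quantity supplied at P* = 13:
Q* = (13 - 3)/2 = 5
PS = (1/2) * Q* * (P* - P_min)
PS = (1/2) * 5 * (13 - 3)
PS = (1/2) * 5 * 10 = 25

25


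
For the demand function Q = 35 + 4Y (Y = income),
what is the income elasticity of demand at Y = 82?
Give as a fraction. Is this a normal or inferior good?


dQ/dY = 4
At Y = 82: Q = 35 + 4*82 = 363
Ey = (dQ/dY)(Y/Q) = 4 * 82 / 363 = 328/363
Since Ey > 0, this is a normal good.

328/363 (normal good)


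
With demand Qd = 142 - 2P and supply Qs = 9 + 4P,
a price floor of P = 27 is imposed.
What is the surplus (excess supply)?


At P = 27:
Qd = 142 - 2*27 = 88
Qs = 9 + 4*27 = 117
Surplus = Qs - Qd = 117 - 88 = 29

29


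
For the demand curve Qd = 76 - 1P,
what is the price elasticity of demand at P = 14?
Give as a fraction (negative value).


dQ/dP = -1
At P = 14: Q = 76 - 1*14 = 62
E = (dQ/dP)(P/Q) = (-1)(14/62) = -7/31

-7/31


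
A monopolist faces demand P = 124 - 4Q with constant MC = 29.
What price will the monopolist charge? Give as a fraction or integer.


MR = 124 - 8Q
Set MR = MC: 124 - 8Q = 29
Q* = 95/8
Substitute into demand:
P* = 124 - 4*95/8 = 153/2

153/2


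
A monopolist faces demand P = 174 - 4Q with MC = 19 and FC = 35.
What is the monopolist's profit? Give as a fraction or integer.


MR = MC: 174 - 8Q = 19
Q* = 155/8
P* = 174 - 4*155/8 = 193/2
Profit = (P* - MC)*Q* - FC
= (193/2 - 19)*155/8 - 35
= 155/2*155/8 - 35
= 24025/16 - 35 = 23465/16

23465/16


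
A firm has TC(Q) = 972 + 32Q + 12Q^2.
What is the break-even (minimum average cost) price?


AC(Q) = 972/Q + 32 + 12Q
To minimize: dAC/dQ = -972/Q^2 + 12 = 0
Q^2 = 972/12 = 81
Q* = 9
Min AC = 972/9 + 32 + 12*9
Min AC = 108 + 32 + 108 = 248

248


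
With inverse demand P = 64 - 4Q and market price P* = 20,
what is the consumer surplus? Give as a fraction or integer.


Maximum willingness to pay (at Q=0): P_max = 64
Quantity demanded at P* = 20:
Q* = (64 - 20)/4 = 11
CS = (1/2) * Q* * (P_max - P*)
CS = (1/2) * 11 * (64 - 20)
CS = (1/2) * 11 * 44 = 242

242


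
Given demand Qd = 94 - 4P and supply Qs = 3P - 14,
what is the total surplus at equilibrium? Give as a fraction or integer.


Find equilibrium: 94 - 4P = 3P - 14
94 + 14 = 7P
P* = 108/7 = 108/7
Q* = 3*108/7 - 14 = 226/7
Inverse demand: P = 47/2 - Q/4, so P_max = 47/2
Inverse supply: P = 14/3 + Q/3, so P_min = 14/3
CS = (1/2) * 226/7 * (47/2 - 108/7) = 12769/98
PS = (1/2) * 226/7 * (108/7 - 14/3) = 25538/147
TS = CS + PS = 12769/98 + 25538/147 = 12769/42

12769/42


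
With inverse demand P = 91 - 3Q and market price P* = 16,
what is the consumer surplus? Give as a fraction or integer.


Maximum willingness to pay (at Q=0): P_max = 91
Quantity demanded at P* = 16:
Q* = (91 - 16)/3 = 25
CS = (1/2) * Q* * (P_max - P*)
CS = (1/2) * 25 * (91 - 16)
CS = (1/2) * 25 * 75 = 1875/2

1875/2


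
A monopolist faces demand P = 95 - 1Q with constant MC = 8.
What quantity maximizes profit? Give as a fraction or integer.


TR = P*Q = (95 - 1Q)Q = 95Q - 1Q^2
MR = dTR/dQ = 95 - 2Q
Set MR = MC:
95 - 2Q = 8
87 = 2Q
Q* = 87/2 = 87/2

87/2


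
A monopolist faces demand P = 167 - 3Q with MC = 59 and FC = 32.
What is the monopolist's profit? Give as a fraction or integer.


MR = MC: 167 - 6Q = 59
Q* = 18
P* = 167 - 3*18 = 113
Profit = (P* - MC)*Q* - FC
= (113 - 59)*18 - 32
= 54*18 - 32
= 972 - 32 = 940

940


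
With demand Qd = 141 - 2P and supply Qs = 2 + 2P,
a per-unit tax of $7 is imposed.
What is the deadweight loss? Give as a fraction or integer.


Pre-tax equilibrium quantity: Q* = 143/2
Post-tax equilibrium quantity: Q_tax = 129/2
Reduction in quantity: Q* - Q_tax = 7
DWL = (1/2) * tax * (Q* - Q_tax)
DWL = (1/2) * 7 * 7 = 49/2

49/2


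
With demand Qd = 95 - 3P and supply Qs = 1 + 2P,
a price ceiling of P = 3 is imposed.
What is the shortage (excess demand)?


At P = 3:
Qd = 95 - 3*3 = 86
Qs = 1 + 2*3 = 7
Shortage = Qd - Qs = 86 - 7 = 79

79


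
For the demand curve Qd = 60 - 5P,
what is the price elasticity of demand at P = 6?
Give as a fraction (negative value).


dQ/dP = -5
At P = 6: Q = 60 - 5*6 = 30
E = (dQ/dP)(P/Q) = (-5)(6/30) = -1

-1


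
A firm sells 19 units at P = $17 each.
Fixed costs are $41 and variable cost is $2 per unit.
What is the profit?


Total Revenue = P * Q = 17 * 19 = $323
Total Cost = FC + VC*Q = 41 + 2*19 = $79
Profit = TR - TC = 323 - 79 = $244

$244


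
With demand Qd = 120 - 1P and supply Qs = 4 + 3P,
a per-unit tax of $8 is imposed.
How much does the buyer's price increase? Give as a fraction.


With a per-unit tax, the buyer's price increase depends on relative slopes.
Supply slope: d = 3, Demand slope: b = 1
Buyer's price increase = d * tax / (b + d)
= 3 * 8 / (1 + 3)
= 24 / 4 = 6

6


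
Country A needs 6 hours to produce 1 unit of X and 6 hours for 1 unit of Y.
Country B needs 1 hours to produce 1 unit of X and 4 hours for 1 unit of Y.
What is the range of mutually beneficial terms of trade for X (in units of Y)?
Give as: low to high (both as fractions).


Opportunity cost of X for Country A = hours_X / hours_Y = 6/6 = 1 units of Y
Opportunity cost of X for Country B = hours_X / hours_Y = 1/4 = 1/4 units of Y
Terms of trade must be between the two opportunity costs.
Range: 1/4 to 1

1/4 to 1


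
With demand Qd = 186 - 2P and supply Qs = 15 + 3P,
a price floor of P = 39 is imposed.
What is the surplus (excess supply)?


At P = 39:
Qd = 186 - 2*39 = 108
Qs = 15 + 3*39 = 132
Surplus = Qs - Qd = 132 - 108 = 24

24


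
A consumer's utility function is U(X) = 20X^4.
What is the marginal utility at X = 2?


MU = dU/dX = 20*4*X^(4-1)
MU = 80*X^3
At X = 2:
MU = 80 * 2^3
MU = 80 * 8 = 640

640


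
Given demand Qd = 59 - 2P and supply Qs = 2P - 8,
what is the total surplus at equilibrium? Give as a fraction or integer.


Find equilibrium: 59 - 2P = 2P - 8
59 + 8 = 4P
P* = 67/4 = 67/4
Q* = 2*67/4 - 8 = 51/2
Inverse demand: P = 59/2 - Q/2, so P_max = 59/2
Inverse supply: P = 4 + Q/2, so P_min = 4
CS = (1/2) * 51/2 * (59/2 - 67/4) = 2601/16
PS = (1/2) * 51/2 * (67/4 - 4) = 2601/16
TS = CS + PS = 2601/16 + 2601/16 = 2601/8

2601/8


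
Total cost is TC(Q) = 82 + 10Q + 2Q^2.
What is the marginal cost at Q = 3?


MC = dTC/dQ = 10 + 2*2*Q
At Q = 3:
MC = 10 + 4*3
MC = 10 + 12 = 22

22


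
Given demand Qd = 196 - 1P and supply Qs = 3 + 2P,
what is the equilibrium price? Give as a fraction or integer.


At equilibrium, Qd = Qs.
196 - 1P = 3 + 2P
196 - 3 = 1P + 2P
193 = 3P
P* = 193/3 = 193/3

193/3


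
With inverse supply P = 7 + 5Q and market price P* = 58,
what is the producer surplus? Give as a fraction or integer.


Minimum supply price (at Q=0): P_min = 7
Quantity supplied at P* = 58:
Q* = (58 - 7)/5 = 51/5
PS = (1/2) * Q* * (P* - P_min)
PS = (1/2) * 51/5 * (58 - 7)
PS = (1/2) * 51/5 * 51 = 2601/10

2601/10


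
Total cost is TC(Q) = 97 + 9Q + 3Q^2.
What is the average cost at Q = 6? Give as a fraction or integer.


TC(6) = 97 + 9*6 + 3*6^2
TC(6) = 97 + 54 + 108 = 259
AC = TC/Q = 259/6 = 259/6

259/6


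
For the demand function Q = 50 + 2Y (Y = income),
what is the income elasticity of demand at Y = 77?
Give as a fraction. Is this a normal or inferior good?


dQ/dY = 2
At Y = 77: Q = 50 + 2*77 = 204
Ey = (dQ/dY)(Y/Q) = 2 * 77 / 204 = 77/102
Since Ey > 0, this is a normal good.

77/102 (normal good)


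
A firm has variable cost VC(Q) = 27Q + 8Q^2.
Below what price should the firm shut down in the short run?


AVC(Q) = VC(Q)/Q = 27 + 8Q
AVC is increasing in Q, so minimum AVC is at Q -> 0+.
Min AVC = 27
The firm should shut down if P < 27.

27


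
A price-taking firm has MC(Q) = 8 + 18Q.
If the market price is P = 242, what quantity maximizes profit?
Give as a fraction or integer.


In perfect competition, profit is maximized where P = MC.
242 = 8 + 18Q
234 = 18Q
Q* = 234/18 = 13

13


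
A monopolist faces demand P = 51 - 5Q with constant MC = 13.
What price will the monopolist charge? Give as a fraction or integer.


MR = 51 - 10Q
Set MR = MC: 51 - 10Q = 13
Q* = 19/5
Substitute into demand:
P* = 51 - 5*19/5 = 32

32


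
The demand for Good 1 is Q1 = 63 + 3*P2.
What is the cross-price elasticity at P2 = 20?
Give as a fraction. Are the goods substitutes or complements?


dQ1/dP2 = 3
At P2 = 20: Q1 = 63 + 3*20 = 123
Exy = (dQ1/dP2)(P2/Q1) = 3 * 20 / 123 = 20/41
Since Exy > 0, the goods are substitutes.

20/41 (substitutes)


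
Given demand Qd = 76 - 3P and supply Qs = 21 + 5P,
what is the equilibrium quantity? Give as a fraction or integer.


First find equilibrium price:
76 - 3P = 21 + 5P
P* = 55/8 = 55/8
Then substitute into demand:
Q* = 76 - 3 * 55/8 = 443/8

443/8


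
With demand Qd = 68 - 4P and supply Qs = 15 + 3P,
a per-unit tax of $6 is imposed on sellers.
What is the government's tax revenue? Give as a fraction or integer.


With tax on sellers, new supply: Qs' = 15 + 3(P - 6)
= 3P - 3
New equilibrium quantity:
Q_new = 192/7
Tax revenue = tax * Q_new = 6 * 192/7 = 1152/7

1152/7


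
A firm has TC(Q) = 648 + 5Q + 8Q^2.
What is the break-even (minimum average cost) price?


AC(Q) = 648/Q + 5 + 8Q
To minimize: dAC/dQ = -648/Q^2 + 8 = 0
Q^2 = 648/8 = 81
Q* = 9
Min AC = 648/9 + 5 + 8*9
Min AC = 72 + 5 + 72 = 149

149


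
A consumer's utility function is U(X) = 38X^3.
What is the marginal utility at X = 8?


MU = dU/dX = 38*3*X^(3-1)
MU = 114*X^2
At X = 8:
MU = 114 * 8^2
MU = 114 * 64 = 7296

7296


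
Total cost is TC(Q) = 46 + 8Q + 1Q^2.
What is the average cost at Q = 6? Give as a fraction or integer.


TC(6) = 46 + 8*6 + 1*6^2
TC(6) = 46 + 48 + 36 = 130
AC = TC/Q = 130/6 = 65/3

65/3


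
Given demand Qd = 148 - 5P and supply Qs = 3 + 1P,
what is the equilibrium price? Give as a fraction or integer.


At equilibrium, Qd = Qs.
148 - 5P = 3 + 1P
148 - 3 = 5P + 1P
145 = 6P
P* = 145/6 = 145/6

145/6


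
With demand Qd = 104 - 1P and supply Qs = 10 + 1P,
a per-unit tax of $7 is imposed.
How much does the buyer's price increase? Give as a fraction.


With a per-unit tax, the buyer's price increase depends on relative slopes.
Supply slope: d = 1, Demand slope: b = 1
Buyer's price increase = d * tax / (b + d)
= 1 * 7 / (1 + 1)
= 7 / 2 = 7/2

7/2


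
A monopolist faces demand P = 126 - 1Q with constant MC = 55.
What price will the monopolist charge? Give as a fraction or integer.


MR = 126 - 2Q
Set MR = MC: 126 - 2Q = 55
Q* = 71/2
Substitute into demand:
P* = 126 - 1*71/2 = 181/2

181/2


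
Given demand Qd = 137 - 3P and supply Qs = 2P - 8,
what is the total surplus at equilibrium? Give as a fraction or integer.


Find equilibrium: 137 - 3P = 2P - 8
137 + 8 = 5P
P* = 145/5 = 29
Q* = 2*29 - 8 = 50
Inverse demand: P = 137/3 - Q/3, so P_max = 137/3
Inverse supply: P = 4 + Q/2, so P_min = 4
CS = (1/2) * 50 * (137/3 - 29) = 1250/3
PS = (1/2) * 50 * (29 - 4) = 625
TS = CS + PS = 1250/3 + 625 = 3125/3

3125/3


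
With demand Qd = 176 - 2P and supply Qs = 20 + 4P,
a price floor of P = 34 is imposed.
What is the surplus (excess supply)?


At P = 34:
Qd = 176 - 2*34 = 108
Qs = 20 + 4*34 = 156
Surplus = Qs - Qd = 156 - 108 = 48

48
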